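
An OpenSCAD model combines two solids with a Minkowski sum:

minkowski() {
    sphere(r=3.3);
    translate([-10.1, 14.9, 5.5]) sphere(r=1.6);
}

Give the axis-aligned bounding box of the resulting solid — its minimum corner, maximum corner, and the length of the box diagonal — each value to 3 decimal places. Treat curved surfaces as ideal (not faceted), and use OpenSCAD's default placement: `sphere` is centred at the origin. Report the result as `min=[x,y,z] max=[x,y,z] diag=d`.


A = translate([-10.1, 14.9, 5.5]) sphere(r=1.6) → bbox [-11.7,13.3,3.9] .. [-8.5,16.5,7.1]
B = sphere(r=3.3) → bbox [-3.3,-3.3,-3.3] .. [3.3,3.3,3.3]
lo = A.lo+B.lo = [-11.7-3.3, 13.3-3.3, 3.9-3.3] = [-15.000,10.000,0.600]
hi = A.hi+B.hi = [-8.5+3.3, 16.5+3.3, 7.1+3.3] = [-5.200,19.800,10.400]
diag = √(9.8²+9.8²+9.8²) = √288.12 = 16.974

min=[-15.000,10.000,0.600] max=[-5.200,19.800,10.400] diag=16.974


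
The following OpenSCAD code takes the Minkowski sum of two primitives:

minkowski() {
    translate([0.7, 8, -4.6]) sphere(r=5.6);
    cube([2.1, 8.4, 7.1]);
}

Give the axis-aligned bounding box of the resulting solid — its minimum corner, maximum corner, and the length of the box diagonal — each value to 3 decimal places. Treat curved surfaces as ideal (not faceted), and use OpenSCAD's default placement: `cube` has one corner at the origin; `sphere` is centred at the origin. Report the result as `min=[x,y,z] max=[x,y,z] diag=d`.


A = translate([0.7, 8, -4.6]) sphere(r=5.6) → bbox [-4.9,2.4,-10.2] .. [6.3,13.6,1]
B = cube([2.1, 8.4, 7.1]) → bbox [0,0,0] .. [2.1,8.4,7.1]
lo = A.lo+B.lo = [-4.9+0, 2.4+0, -10.2+0] = [-4.900,2.400,-10.200]
hi = A.hi+B.hi = [6.3+2.1, 13.6+8.4, 1+7.1] = [8.400,22.000,8.100]
diag = √(13.3²+19.6²+18.3²) = √895.94 = 29.932

min=[-4.900,2.400,-10.200] max=[8.400,22.000,8.100] diag=29.932


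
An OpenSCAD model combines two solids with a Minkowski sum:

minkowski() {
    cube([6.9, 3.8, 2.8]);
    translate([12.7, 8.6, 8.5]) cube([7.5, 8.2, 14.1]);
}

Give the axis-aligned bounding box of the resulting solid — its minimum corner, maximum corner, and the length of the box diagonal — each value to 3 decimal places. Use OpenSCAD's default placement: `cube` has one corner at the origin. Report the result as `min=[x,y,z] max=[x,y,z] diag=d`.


A = translate([12.7, 8.6, 8.5]) cube([7.5, 8.2, 14.1]) → bbox [12.7,8.6,8.5] .. [20.2,16.8,22.6]
B = cube([6.9, 3.8, 2.8]) → bbox [0,0,0] .. [6.9,3.8,2.8]
lo = A.lo+B.lo = [12.7+0, 8.6+0, 8.5+0] = [12.700,8.600,8.500]
hi = A.hi+B.hi = [20.2+6.9, 16.8+3.8, 22.6+2.8] = [27.100,20.600,25.400]
diag = √(14.4²+12²+16.9²) = √636.97 = 25.238

min=[12.700,8.600,8.500] max=[27.100,20.600,25.400] diag=25.238


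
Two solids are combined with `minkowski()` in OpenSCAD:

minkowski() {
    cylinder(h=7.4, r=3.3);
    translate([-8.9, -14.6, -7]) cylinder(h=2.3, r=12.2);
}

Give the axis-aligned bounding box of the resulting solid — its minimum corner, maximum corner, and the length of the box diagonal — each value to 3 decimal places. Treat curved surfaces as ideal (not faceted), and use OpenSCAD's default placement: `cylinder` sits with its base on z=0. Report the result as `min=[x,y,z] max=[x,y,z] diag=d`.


A = translate([-8.9, -14.6, -7]) cylinder(h=2.3, r=12.2) → bbox [-21.1,-26.8,-7] .. [3.3,-2.4,-4.7]
B = cylinder(h=7.4, r=3.3) → bbox [-3.3,-3.3,0] .. [3.3,3.3,7.4]
lo = A.lo+B.lo = [-21.1-3.3, -26.8-3.3, -7+0] = [-24.400,-30.100,-7.000]
hi = A.hi+B.hi = [3.3+3.3, -2.4+3.3, -4.7+7.4] = [6.600,0.900,2.700]
diag = √(31²+31²+9.7²) = √2016.09 = 44.901

min=[-24.400,-30.100,-7.000] max=[6.600,0.900,2.700] diag=44.901


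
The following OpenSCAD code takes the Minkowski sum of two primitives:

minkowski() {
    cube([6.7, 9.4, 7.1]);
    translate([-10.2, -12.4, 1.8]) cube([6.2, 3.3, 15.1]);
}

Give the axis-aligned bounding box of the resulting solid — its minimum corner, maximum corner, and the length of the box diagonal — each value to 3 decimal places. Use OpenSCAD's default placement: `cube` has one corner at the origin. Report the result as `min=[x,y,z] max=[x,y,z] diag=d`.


A = translate([-10.2, -12.4, 1.8]) cube([6.2, 3.3, 15.1]) → bbox [-10.2,-12.4,1.8] .. [-4,-9.1,16.9]
B = cube([6.7, 9.4, 7.1]) → bbox [0,0,0] .. [6.7,9.4,7.1]
lo = A.lo+B.lo = [-10.2+0, -12.4+0, 1.8+0] = [-10.200,-12.400,1.800]
hi = A.hi+B.hi = [-4+6.7, -9.1+9.4, 16.9+7.1] = [2.700,0.300,24.000]
diag = √(12.9²+12.7²+22.2²) = √820.54 = 28.645

min=[-10.200,-12.400,1.800] max=[2.700,0.300,24.000] diag=28.645


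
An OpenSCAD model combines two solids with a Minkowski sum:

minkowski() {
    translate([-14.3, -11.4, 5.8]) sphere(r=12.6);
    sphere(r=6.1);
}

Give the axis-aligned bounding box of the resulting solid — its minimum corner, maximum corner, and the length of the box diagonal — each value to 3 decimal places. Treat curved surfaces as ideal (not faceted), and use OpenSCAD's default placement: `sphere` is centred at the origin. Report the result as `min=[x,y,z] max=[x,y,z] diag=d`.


A = translate([-14.3, -11.4, 5.8]) sphere(r=12.6) → bbox [-26.9,-24,-6.8] .. [-1.7,1.2,18.4]
B = sphere(r=6.1) → bbox [-6.1,-6.1,-6.1] .. [6.1,6.1,6.1]
lo = A.lo+B.lo = [-26.9-6.1, -24-6.1, -6.8-6.1] = [-33.000,-30.100,-12.900]
hi = A.hi+B.hi = [-1.7+6.1, 1.2+6.1, 18.4+6.1] = [4.400,7.300,24.500]
diag = √(37.4²+37.4²+37.4²) = √4196.28 = 64.779

min=[-33.000,-30.100,-12.900] max=[4.400,7.300,24.500] diag=64.779


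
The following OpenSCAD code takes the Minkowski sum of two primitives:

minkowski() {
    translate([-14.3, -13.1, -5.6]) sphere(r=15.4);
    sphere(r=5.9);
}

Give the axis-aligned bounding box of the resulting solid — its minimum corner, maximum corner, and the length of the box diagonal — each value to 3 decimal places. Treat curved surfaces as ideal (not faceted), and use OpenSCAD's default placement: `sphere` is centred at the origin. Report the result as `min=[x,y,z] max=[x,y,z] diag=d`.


min=[-35.600,-34.400,-26.900] max=[7.000,8.200,15.700] diag=73.785

A = translate([-14.3, -13.1, -5.6]) sphere(r=15.4) → bbox [-29.7,-28.5,-21] .. [1.1,2.3,9.8]
B = sphere(r=5.9) → bbox [-5.9,-5.9,-5.9] .. [5.9,5.9,5.9]
lo = A.lo+B.lo = [-29.7-5.9, -28.5-5.9, -21-5.9] = [-35.600,-34.400,-26.900]
hi = A.hi+B.hi = [1.1+5.9, 2.3+5.9, 9.8+5.9] = [7.000,8.200,15.700]
diag = √(42.6²+42.6²+42.6²) = √5444.28 = 73.785


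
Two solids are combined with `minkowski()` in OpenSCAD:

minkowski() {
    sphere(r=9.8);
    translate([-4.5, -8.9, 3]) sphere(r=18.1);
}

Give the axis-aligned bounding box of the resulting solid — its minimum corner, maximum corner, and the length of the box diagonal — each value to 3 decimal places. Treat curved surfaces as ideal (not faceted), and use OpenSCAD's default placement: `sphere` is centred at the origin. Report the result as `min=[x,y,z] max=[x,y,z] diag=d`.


A = translate([-4.5, -8.9, 3]) sphere(r=18.1) → bbox [-22.6,-27,-15.1] .. [13.6,9.2,21.1]
B = sphere(r=9.8) → bbox [-9.8,-9.8,-9.8] .. [9.8,9.8,9.8]
lo = A.lo+B.lo = [-22.6-9.8, -27-9.8, -15.1-9.8] = [-32.400,-36.800,-24.900]
hi = A.hi+B.hi = [13.6+9.8, 9.2+9.8, 21.1+9.8] = [23.400,19.000,30.900]
diag = √(55.8²+55.8²+55.8²) = √9340.92 = 96.648

min=[-32.400,-36.800,-24.900] max=[23.400,19.000,30.900] diag=96.648


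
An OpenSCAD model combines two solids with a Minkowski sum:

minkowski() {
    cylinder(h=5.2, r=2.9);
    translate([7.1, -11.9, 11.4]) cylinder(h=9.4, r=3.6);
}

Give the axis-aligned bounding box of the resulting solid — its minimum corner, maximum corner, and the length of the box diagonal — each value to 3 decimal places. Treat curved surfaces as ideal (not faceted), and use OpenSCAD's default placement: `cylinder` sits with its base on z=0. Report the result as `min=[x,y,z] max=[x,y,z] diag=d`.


min=[0.600,-18.400,11.400] max=[13.600,-5.400,26.000] diag=23.477

A = translate([7.1, -11.9, 11.4]) cylinder(h=9.4, r=3.6) → bbox [3.5,-15.5,11.4] .. [10.7,-8.3,20.8]
B = cylinder(h=5.2, r=2.9) → bbox [-2.9,-2.9,0] .. [2.9,2.9,5.2]
lo = A.lo+B.lo = [3.5-2.9, -15.5-2.9, 11.4+0] = [0.600,-18.400,11.400]
hi = A.hi+B.hi = [10.7+2.9, -8.3+2.9, 20.8+5.2] = [13.600,-5.400,26.000]
diag = √(13²+13²+14.6²) = √551.16 = 23.477


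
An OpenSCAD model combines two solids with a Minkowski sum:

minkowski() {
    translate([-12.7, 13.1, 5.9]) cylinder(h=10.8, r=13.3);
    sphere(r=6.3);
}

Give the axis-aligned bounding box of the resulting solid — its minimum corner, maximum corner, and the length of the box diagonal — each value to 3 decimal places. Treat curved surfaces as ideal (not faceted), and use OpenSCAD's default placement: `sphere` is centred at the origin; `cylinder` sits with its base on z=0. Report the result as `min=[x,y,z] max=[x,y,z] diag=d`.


min=[-32.300,-6.500,-0.400] max=[6.900,32.700,23.000] diag=60.173

A = translate([-12.7, 13.1, 5.9]) cylinder(h=10.8, r=13.3) → bbox [-26,-0.2,5.9] .. [0.6,26.4,16.7]
B = sphere(r=6.3) → bbox [-6.3,-6.3,-6.3] .. [6.3,6.3,6.3]
lo = A.lo+B.lo = [-26-6.3, -0.2-6.3, 5.9-6.3] = [-32.300,-6.500,-0.400]
hi = A.hi+B.hi = [0.6+6.3, 26.4+6.3, 16.7+6.3] = [6.900,32.700,23.000]
diag = √(39.2²+39.2²+23.4²) = √3620.84 = 60.173


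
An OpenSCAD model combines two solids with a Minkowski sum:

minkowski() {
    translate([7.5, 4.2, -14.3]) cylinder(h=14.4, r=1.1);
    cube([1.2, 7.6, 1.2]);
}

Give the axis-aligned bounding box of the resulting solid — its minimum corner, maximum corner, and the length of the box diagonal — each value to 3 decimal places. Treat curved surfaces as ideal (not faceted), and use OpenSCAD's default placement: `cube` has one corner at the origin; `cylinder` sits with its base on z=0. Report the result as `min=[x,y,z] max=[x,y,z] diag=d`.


A = translate([7.5, 4.2, -14.3]) cylinder(h=14.4, r=1.1) → bbox [6.4,3.1,-14.3] .. [8.6,5.3,0.1]
B = cube([1.2, 7.6, 1.2]) → bbox [0,0,0] .. [1.2,7.6,1.2]
lo = A.lo+B.lo = [6.4+0, 3.1+0, -14.3+0] = [6.400,3.100,-14.300]
hi = A.hi+B.hi = [8.6+1.2, 5.3+7.6, 0.1+1.2] = [9.800,12.900,1.300]
diag = √(3.4²+9.8²+15.6²) = √350.96 = 18.734

min=[6.400,3.100,-14.300] max=[9.800,12.900,1.300] diag=18.734


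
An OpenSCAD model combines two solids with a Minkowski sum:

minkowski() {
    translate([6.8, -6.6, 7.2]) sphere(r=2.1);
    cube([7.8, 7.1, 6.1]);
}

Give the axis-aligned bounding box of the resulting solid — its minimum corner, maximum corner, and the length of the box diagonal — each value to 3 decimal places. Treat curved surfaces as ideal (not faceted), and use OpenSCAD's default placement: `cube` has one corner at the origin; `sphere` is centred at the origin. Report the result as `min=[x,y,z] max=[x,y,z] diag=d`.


A = translate([6.8, -6.6, 7.2]) sphere(r=2.1) → bbox [4.7,-8.7,5.1] .. [8.9,-4.5,9.3]
B = cube([7.8, 7.1, 6.1]) → bbox [0,0,0] .. [7.8,7.1,6.1]
lo = A.lo+B.lo = [4.7+0, -8.7+0, 5.1+0] = [4.700,-8.700,5.100]
hi = A.hi+B.hi = [8.9+7.8, -4.5+7.1, 9.3+6.1] = [16.700,2.600,15.400]
diag = √(12²+11.3²+10.3²) = √377.78 = 19.437

min=[4.700,-8.700,5.100] max=[16.700,2.600,15.400] diag=19.437


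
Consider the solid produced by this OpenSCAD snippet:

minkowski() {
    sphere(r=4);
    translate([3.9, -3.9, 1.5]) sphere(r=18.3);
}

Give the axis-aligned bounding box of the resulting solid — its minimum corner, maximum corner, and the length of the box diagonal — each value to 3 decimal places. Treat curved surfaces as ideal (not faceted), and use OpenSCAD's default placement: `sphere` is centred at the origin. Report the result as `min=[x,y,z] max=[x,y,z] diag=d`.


min=[-18.400,-26.200,-20.800] max=[26.200,18.400,23.800] diag=77.249

A = translate([3.9, -3.9, 1.5]) sphere(r=18.3) → bbox [-14.4,-22.2,-16.8] .. [22.2,14.4,19.8]
B = sphere(r=4) → bbox [-4,-4,-4] .. [4,4,4]
lo = A.lo+B.lo = [-14.4-4, -22.2-4, -16.8-4] = [-18.400,-26.200,-20.800]
hi = A.hi+B.hi = [22.2+4, 14.4+4, 19.8+4] = [26.200,18.400,23.800]
diag = √(44.6²+44.6²+44.6²) = √5967.48 = 77.249


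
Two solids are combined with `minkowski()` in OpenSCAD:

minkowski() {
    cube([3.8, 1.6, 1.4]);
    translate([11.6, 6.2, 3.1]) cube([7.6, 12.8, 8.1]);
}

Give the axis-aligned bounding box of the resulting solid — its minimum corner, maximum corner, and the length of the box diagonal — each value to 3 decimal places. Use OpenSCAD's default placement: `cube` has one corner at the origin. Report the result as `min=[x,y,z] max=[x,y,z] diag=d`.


min=[11.600,6.200,3.100] max=[23.000,20.600,12.600] diag=20.678

A = translate([11.6, 6.2, 3.1]) cube([7.6, 12.8, 8.1]) → bbox [11.6,6.2,3.1] .. [19.2,19,11.2]
B = cube([3.8, 1.6, 1.4]) → bbox [0,0,0] .. [3.8,1.6,1.4]
lo = A.lo+B.lo = [11.6+0, 6.2+0, 3.1+0] = [11.600,6.200,3.100]
hi = A.hi+B.hi = [19.2+3.8, 19+1.6, 11.2+1.4] = [23.000,20.600,12.600]
diag = √(11.4²+14.4²+9.5²) = √427.57 = 20.678


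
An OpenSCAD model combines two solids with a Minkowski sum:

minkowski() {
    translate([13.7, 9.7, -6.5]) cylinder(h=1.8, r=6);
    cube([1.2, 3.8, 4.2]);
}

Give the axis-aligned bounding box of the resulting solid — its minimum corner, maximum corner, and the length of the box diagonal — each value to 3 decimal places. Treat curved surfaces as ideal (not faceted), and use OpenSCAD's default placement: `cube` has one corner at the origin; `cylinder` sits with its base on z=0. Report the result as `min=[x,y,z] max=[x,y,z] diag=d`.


A = translate([13.7, 9.7, -6.5]) cylinder(h=1.8, r=6) → bbox [7.7,3.7,-6.5] .. [19.7,15.7,-4.7]
B = cube([1.2, 3.8, 4.2]) → bbox [0,0,0] .. [1.2,3.8,4.2]
lo = A.lo+B.lo = [7.7+0, 3.7+0, -6.5+0] = [7.700,3.700,-6.500]
hi = A.hi+B.hi = [19.7+1.2, 15.7+3.8, -4.7+4.2] = [20.900,19.500,-0.500]
diag = √(13.2²+15.8²+6²) = √459.88 = 21.445

min=[7.700,3.700,-6.500] max=[20.900,19.500,-0.500] diag=21.445


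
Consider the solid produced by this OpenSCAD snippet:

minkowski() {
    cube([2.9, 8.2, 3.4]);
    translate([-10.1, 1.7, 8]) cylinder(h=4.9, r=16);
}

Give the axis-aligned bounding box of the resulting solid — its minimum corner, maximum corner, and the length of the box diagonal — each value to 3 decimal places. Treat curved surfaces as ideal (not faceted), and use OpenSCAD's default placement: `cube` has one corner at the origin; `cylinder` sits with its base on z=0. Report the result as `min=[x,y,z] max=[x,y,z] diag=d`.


A = translate([-10.1, 1.7, 8]) cylinder(h=4.9, r=16) → bbox [-26.1,-14.3,8] .. [5.9,17.7,12.9]
B = cube([2.9, 8.2, 3.4]) → bbox [0,0,0] .. [2.9,8.2,3.4]
lo = A.lo+B.lo = [-26.1+0, -14.3+0, 8+0] = [-26.100,-14.300,8.000]
hi = A.hi+B.hi = [5.9+2.9, 17.7+8.2, 12.9+3.4] = [8.800,25.900,16.300]
diag = √(34.9²+40.2²+8.3²) = √2902.94 = 53.879

min=[-26.100,-14.300,8.000] max=[8.800,25.900,16.300] diag=53.879


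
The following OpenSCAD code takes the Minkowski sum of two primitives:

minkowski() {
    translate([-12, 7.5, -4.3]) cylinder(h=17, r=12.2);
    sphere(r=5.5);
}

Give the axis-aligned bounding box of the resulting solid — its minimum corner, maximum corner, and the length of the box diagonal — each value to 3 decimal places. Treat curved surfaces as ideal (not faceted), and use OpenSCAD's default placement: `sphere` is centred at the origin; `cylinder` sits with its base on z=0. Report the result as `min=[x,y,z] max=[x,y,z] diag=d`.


min=[-29.700,-10.200,-9.800] max=[5.700,25.200,18.200] diag=57.361

A = translate([-12, 7.5, -4.3]) cylinder(h=17, r=12.2) → bbox [-24.2,-4.7,-4.3] .. [0.2,19.7,12.7]
B = sphere(r=5.5) → bbox [-5.5,-5.5,-5.5] .. [5.5,5.5,5.5]
lo = A.lo+B.lo = [-24.2-5.5, -4.7-5.5, -4.3-5.5] = [-29.700,-10.200,-9.800]
hi = A.hi+B.hi = [0.2+5.5, 19.7+5.5, 12.7+5.5] = [5.700,25.200,18.200]
diag = √(35.4²+35.4²+28²) = √3290.32 = 57.361


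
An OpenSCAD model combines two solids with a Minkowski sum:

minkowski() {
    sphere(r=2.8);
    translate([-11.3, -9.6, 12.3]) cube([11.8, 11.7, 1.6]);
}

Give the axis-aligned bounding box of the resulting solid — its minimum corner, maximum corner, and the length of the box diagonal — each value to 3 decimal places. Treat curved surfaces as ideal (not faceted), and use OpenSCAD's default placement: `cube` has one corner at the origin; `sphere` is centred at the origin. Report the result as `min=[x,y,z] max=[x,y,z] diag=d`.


A = translate([-11.3, -9.6, 12.3]) cube([11.8, 11.7, 1.6]) → bbox [-11.3,-9.6,12.3] .. [0.5,2.1,13.9]
B = sphere(r=2.8) → bbox [-2.8,-2.8,-2.8] .. [2.8,2.8,2.8]
lo = A.lo+B.lo = [-11.3-2.8, -9.6-2.8, 12.3-2.8] = [-14.100,-12.400,9.500]
hi = A.hi+B.hi = [0.5+2.8, 2.1+2.8, 13.9+2.8] = [3.300,4.900,16.700]
diag = √(17.4²+17.3²+7.2²) = √653.89 = 25.571

min=[-14.100,-12.400,9.500] max=[3.300,4.900,16.700] diag=25.571


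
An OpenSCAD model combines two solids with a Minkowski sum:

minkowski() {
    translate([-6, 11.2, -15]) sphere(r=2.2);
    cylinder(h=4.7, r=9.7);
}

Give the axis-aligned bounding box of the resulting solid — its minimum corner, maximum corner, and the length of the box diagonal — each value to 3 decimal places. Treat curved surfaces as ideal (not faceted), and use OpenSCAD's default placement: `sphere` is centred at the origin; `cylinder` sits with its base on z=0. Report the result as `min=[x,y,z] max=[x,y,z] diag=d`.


A = translate([-6, 11.2, -15]) sphere(r=2.2) → bbox [-8.2,9,-17.2] .. [-3.8,13.4,-12.8]
B = cylinder(h=4.7, r=9.7) → bbox [-9.7,-9.7,0] .. [9.7,9.7,4.7]
lo = A.lo+B.lo = [-8.2-9.7, 9-9.7, -17.2+0] = [-17.900,-0.700,-17.200]
hi = A.hi+B.hi = [-3.8+9.7, 13.4+9.7, -12.8+4.7] = [5.900,23.100,-8.100]
diag = √(23.8²+23.8²+9.1²) = √1215.69 = 34.867

min=[-17.900,-0.700,-17.200] max=[5.900,23.100,-8.100] diag=34.867


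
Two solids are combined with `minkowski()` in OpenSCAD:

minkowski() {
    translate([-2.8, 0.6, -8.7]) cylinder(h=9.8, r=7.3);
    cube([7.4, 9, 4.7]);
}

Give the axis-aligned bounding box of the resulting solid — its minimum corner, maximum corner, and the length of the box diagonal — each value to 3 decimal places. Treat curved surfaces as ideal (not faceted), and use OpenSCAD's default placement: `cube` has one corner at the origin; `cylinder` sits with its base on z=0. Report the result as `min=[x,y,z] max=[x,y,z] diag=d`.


A = translate([-2.8, 0.6, -8.7]) cylinder(h=9.8, r=7.3) → bbox [-10.1,-6.7,-8.7] .. [4.5,7.9,1.1]
B = cube([7.4, 9, 4.7]) → bbox [0,0,0] .. [7.4,9,4.7]
lo = A.lo+B.lo = [-10.1+0, -6.7+0, -8.7+0] = [-10.100,-6.700,-8.700]
hi = A.hi+B.hi = [4.5+7.4, 7.9+9, 1.1+4.7] = [11.900,16.900,5.800]
diag = √(22²+23.6²+14.5²) = √1251.21 = 35.372

min=[-10.100,-6.700,-8.700] max=[11.900,16.900,5.800] diag=35.372


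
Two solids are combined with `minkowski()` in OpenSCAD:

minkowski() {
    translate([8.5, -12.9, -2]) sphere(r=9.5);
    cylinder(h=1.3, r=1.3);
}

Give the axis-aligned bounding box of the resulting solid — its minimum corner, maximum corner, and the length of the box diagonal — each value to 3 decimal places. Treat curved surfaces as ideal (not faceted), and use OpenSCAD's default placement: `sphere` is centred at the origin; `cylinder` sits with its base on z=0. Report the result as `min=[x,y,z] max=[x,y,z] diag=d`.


min=[-2.300,-23.700,-11.500] max=[19.300,-2.100,8.800] diag=36.677

A = translate([8.5, -12.9, -2]) sphere(r=9.5) → bbox [-1,-22.4,-11.5] .. [18,-3.4,7.5]
B = cylinder(h=1.3, r=1.3) → bbox [-1.3,-1.3,0] .. [1.3,1.3,1.3]
lo = A.lo+B.lo = [-1-1.3, -22.4-1.3, -11.5+0] = [-2.300,-23.700,-11.500]
hi = A.hi+B.hi = [18+1.3, -3.4+1.3, 7.5+1.3] = [19.300,-2.100,8.800]
diag = √(21.6²+21.6²+20.3²) = √1345.21 = 36.677


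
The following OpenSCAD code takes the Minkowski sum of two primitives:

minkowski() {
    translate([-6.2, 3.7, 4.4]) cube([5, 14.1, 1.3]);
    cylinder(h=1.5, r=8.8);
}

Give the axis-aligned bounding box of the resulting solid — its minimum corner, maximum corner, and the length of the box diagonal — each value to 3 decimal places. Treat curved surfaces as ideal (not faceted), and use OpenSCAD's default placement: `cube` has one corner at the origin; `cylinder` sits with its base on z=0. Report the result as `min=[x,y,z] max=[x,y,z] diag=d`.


min=[-15.000,-5.100,4.400] max=[7.600,26.600,7.200] diag=39.032

A = translate([-6.2, 3.7, 4.4]) cube([5, 14.1, 1.3]) → bbox [-6.2,3.7,4.4] .. [-1.2,17.8,5.7]
B = cylinder(h=1.5, r=8.8) → bbox [-8.8,-8.8,0] .. [8.8,8.8,1.5]
lo = A.lo+B.lo = [-6.2-8.8, 3.7-8.8, 4.4+0] = [-15.000,-5.100,4.400]
hi = A.hi+B.hi = [-1.2+8.8, 17.8+8.8, 5.7+1.5] = [7.600,26.600,7.200]
diag = √(22.6²+31.7²+2.8²) = √1523.49 = 39.032


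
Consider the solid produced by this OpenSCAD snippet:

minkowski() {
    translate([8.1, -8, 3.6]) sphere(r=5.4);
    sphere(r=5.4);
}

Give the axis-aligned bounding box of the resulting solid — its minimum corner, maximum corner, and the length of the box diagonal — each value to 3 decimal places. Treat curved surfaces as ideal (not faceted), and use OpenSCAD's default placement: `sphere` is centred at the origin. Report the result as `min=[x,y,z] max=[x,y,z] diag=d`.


min=[-2.700,-18.800,-7.200] max=[18.900,2.800,14.400] diag=37.412

A = translate([8.1, -8, 3.6]) sphere(r=5.4) → bbox [2.7,-13.4,-1.8] .. [13.5,-2.6,9]
B = sphere(r=5.4) → bbox [-5.4,-5.4,-5.4] .. [5.4,5.4,5.4]
lo = A.lo+B.lo = [2.7-5.4, -13.4-5.4, -1.8-5.4] = [-2.700,-18.800,-7.200]
hi = A.hi+B.hi = [13.5+5.4, -2.6+5.4, 9+5.4] = [18.900,2.800,14.400]
diag = √(21.6²+21.6²+21.6²) = √1399.68 = 37.412


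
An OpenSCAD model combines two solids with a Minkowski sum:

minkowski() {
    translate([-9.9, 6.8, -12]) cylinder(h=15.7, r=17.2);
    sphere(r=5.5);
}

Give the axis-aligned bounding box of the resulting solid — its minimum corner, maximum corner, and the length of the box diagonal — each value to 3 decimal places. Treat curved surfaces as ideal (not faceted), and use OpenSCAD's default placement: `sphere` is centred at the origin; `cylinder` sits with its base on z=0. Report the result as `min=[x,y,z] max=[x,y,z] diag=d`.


A = translate([-9.9, 6.8, -12]) cylinder(h=15.7, r=17.2) → bbox [-27.1,-10.4,-12] .. [7.3,24,3.7]
B = sphere(r=5.5) → bbox [-5.5,-5.5,-5.5] .. [5.5,5.5,5.5]
lo = A.lo+B.lo = [-27.1-5.5, -10.4-5.5, -12-5.5] = [-32.600,-15.900,-17.500]
hi = A.hi+B.hi = [7.3+5.5, 24+5.5, 3.7+5.5] = [12.800,29.500,9.200]
diag = √(45.4²+45.4²+26.7²) = √4835.21 = 69.536

min=[-32.600,-15.900,-17.500] max=[12.800,29.500,9.200] diag=69.536


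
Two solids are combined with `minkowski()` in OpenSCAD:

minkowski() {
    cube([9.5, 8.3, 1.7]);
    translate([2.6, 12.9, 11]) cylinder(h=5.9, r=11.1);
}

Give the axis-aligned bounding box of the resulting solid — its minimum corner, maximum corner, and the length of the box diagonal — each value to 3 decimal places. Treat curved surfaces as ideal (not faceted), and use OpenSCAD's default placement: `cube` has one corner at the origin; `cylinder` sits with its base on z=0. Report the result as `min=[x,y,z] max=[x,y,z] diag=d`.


A = translate([2.6, 12.9, 11]) cylinder(h=5.9, r=11.1) → bbox [-8.5,1.8,11] .. [13.7,24,16.9]
B = cube([9.5, 8.3, 1.7]) → bbox [0,0,0] .. [9.5,8.3,1.7]
lo = A.lo+B.lo = [-8.5+0, 1.8+0, 11+0] = [-8.500,1.800,11.000]
hi = A.hi+B.hi = [13.7+9.5, 24+8.3, 16.9+1.7] = [23.200,32.300,18.600]
diag = √(31.7²+30.5²+7.6²) = √1992.9 = 44.642

min=[-8.500,1.800,11.000] max=[23.200,32.300,18.600] diag=44.642


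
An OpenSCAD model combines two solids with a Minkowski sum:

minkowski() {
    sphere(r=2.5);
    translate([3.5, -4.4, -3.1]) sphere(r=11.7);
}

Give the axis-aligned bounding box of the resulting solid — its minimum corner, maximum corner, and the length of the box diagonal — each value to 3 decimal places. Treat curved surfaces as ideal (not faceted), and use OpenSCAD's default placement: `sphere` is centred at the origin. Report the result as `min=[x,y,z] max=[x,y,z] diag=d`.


min=[-10.700,-18.600,-17.300] max=[17.700,9.800,11.100] diag=49.190

A = translate([3.5, -4.4, -3.1]) sphere(r=11.7) → bbox [-8.2,-16.1,-14.8] .. [15.2,7.3,8.6]
B = sphere(r=2.5) → bbox [-2.5,-2.5,-2.5] .. [2.5,2.5,2.5]
lo = A.lo+B.lo = [-8.2-2.5, -16.1-2.5, -14.8-2.5] = [-10.700,-18.600,-17.300]
hi = A.hi+B.hi = [15.2+2.5, 7.3+2.5, 8.6+2.5] = [17.700,9.800,11.100]
diag = √(28.4²+28.4²+28.4²) = √2419.68 = 49.190


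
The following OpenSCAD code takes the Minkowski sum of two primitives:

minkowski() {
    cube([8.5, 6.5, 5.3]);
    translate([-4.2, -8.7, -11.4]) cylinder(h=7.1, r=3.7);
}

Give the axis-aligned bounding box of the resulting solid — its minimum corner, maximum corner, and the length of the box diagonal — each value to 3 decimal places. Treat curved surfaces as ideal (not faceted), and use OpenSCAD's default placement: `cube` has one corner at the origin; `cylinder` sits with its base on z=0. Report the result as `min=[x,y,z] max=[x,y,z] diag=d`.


min=[-7.900,-12.400,-11.400] max=[8.000,1.500,1.000] diag=24.490

A = translate([-4.2, -8.7, -11.4]) cylinder(h=7.1, r=3.7) → bbox [-7.9,-12.4,-11.4] .. [-0.5,-5,-4.3]
B = cube([8.5, 6.5, 5.3]) → bbox [0,0,0] .. [8.5,6.5,5.3]
lo = A.lo+B.lo = [-7.9+0, -12.4+0, -11.4+0] = [-7.900,-12.400,-11.400]
hi = A.hi+B.hi = [-0.5+8.5, -5+6.5, -4.3+5.3] = [8.000,1.500,1.000]
diag = √(15.9²+13.9²+12.4²) = √599.78 = 24.490


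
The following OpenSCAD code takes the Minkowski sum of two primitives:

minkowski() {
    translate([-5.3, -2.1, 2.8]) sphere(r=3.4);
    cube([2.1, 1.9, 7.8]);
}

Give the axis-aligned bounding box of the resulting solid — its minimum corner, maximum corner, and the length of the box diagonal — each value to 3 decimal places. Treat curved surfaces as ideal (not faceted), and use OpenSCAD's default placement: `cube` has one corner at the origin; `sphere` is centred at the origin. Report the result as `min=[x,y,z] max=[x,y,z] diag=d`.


A = translate([-5.3, -2.1, 2.8]) sphere(r=3.4) → bbox [-8.7,-5.5,-0.6] .. [-1.9,1.3,6.2]
B = cube([2.1, 1.9, 7.8]) → bbox [0,0,0] .. [2.1,1.9,7.8]
lo = A.lo+B.lo = [-8.7+0, -5.5+0, -0.6+0] = [-8.700,-5.500,-0.600]
hi = A.hi+B.hi = [-1.9+2.1, 1.3+1.9, 6.2+7.8] = [0.200,3.200,14.000]
diag = √(8.9²+8.7²+14.6²) = √368.06 = 19.185

min=[-8.700,-5.500,-0.600] max=[0.200,3.200,14.000] diag=19.185


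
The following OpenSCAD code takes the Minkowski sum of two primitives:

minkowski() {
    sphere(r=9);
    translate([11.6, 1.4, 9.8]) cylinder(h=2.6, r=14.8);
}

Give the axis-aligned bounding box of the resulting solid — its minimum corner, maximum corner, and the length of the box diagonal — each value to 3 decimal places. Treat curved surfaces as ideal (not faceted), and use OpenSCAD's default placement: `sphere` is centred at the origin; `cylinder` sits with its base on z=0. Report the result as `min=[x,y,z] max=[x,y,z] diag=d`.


A = translate([11.6, 1.4, 9.8]) cylinder(h=2.6, r=14.8) → bbox [-3.2,-13.4,9.8] .. [26.4,16.2,12.4]
B = sphere(r=9) → bbox [-9,-9,-9] .. [9,9,9]
lo = A.lo+B.lo = [-3.2-9, -13.4-9, 9.8-9] = [-12.200,-22.400,0.800]
hi = A.hi+B.hi = [26.4+9, 16.2+9, 12.4+9] = [35.400,25.200,21.400]
diag = √(47.6²+47.6²+20.6²) = √4955.88 = 70.398

min=[-12.200,-22.400,0.800] max=[35.400,25.200,21.400] diag=70.398


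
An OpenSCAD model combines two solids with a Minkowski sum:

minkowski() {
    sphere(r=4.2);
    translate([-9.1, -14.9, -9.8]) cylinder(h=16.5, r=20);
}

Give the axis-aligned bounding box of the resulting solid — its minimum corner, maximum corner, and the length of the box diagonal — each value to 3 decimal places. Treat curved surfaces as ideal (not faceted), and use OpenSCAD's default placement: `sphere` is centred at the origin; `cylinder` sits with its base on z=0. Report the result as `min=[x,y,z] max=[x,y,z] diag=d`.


min=[-33.300,-39.100,-14.000] max=[15.100,9.300,10.900] diag=72.836

A = translate([-9.1, -14.9, -9.8]) cylinder(h=16.5, r=20) → bbox [-29.1,-34.9,-9.8] .. [10.9,5.1,6.7]
B = sphere(r=4.2) → bbox [-4.2,-4.2,-4.2] .. [4.2,4.2,4.2]
lo = A.lo+B.lo = [-29.1-4.2, -34.9-4.2, -9.8-4.2] = [-33.300,-39.100,-14.000]
hi = A.hi+B.hi = [10.9+4.2, 5.1+4.2, 6.7+4.2] = [15.100,9.300,10.900]
diag = √(48.4²+48.4²+24.9²) = √5305.13 = 72.836


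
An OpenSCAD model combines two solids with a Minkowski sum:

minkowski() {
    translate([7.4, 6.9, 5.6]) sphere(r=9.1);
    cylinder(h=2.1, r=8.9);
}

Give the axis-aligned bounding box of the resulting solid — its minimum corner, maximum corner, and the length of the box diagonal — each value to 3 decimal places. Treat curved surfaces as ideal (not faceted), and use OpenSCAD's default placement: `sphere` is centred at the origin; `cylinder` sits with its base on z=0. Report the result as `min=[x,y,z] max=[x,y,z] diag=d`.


min=[-10.600,-11.100,-3.500] max=[25.400,24.900,16.800] diag=54.810

A = translate([7.4, 6.9, 5.6]) sphere(r=9.1) → bbox [-1.7,-2.2,-3.5] .. [16.5,16,14.7]
B = cylinder(h=2.1, r=8.9) → bbox [-8.9,-8.9,0] .. [8.9,8.9,2.1]
lo = A.lo+B.lo = [-1.7-8.9, -2.2-8.9, -3.5+0] = [-10.600,-11.100,-3.500]
hi = A.hi+B.hi = [16.5+8.9, 16+8.9, 14.7+2.1] = [25.400,24.900,16.800]
diag = √(36²+36²+20.3²) = √3004.09 = 54.810


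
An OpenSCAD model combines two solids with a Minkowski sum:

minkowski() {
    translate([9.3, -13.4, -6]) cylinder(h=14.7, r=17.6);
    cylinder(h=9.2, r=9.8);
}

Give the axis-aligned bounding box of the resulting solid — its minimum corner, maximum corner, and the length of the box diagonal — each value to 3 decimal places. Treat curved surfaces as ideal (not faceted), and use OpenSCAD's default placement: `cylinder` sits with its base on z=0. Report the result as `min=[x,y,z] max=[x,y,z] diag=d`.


A = translate([9.3, -13.4, -6]) cylinder(h=14.7, r=17.6) → bbox [-8.3,-31,-6] .. [26.9,4.2,8.7]
B = cylinder(h=9.2, r=9.8) → bbox [-9.8,-9.8,0] .. [9.8,9.8,9.2]
lo = A.lo+B.lo = [-8.3-9.8, -31-9.8, -6+0] = [-18.100,-40.800,-6.000]
hi = A.hi+B.hi = [26.9+9.8, 4.2+9.8, 8.7+9.2] = [36.700,14.000,17.900]
diag = √(54.8²+54.8²+23.9²) = √6577.29 = 81.100

min=[-18.100,-40.800,-6.000] max=[36.700,14.000,17.900] diag=81.100


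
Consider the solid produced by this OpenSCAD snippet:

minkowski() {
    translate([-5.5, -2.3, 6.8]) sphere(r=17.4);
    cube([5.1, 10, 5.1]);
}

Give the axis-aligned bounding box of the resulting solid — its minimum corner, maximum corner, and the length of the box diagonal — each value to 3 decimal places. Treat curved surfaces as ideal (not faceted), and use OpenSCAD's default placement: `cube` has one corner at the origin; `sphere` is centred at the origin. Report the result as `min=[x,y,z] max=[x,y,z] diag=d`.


A = translate([-5.5, -2.3, 6.8]) sphere(r=17.4) → bbox [-22.9,-19.7,-10.6] .. [11.9,15.1,24.2]
B = cube([5.1, 10, 5.1]) → bbox [0,0,0] .. [5.1,10,5.1]
lo = A.lo+B.lo = [-22.9+0, -19.7+0, -10.6+0] = [-22.900,-19.700,-10.600]
hi = A.hi+B.hi = [11.9+5.1, 15.1+10, 24.2+5.1] = [17.000,25.100,29.300]
diag = √(39.9²+44.8²+39.9²) = √5191.06 = 72.049

min=[-22.900,-19.700,-10.600] max=[17.000,25.100,29.300] diag=72.049


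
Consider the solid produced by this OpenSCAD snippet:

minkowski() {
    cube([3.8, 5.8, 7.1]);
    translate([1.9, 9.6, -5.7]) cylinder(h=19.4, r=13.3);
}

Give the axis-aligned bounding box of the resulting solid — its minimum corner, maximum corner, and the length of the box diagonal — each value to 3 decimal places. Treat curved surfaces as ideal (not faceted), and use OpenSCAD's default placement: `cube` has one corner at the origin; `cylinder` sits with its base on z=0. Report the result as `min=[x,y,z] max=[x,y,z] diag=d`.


min=[-11.400,-3.700,-5.700] max=[19.000,28.700,20.800] diag=51.732

A = translate([1.9, 9.6, -5.7]) cylinder(h=19.4, r=13.3) → bbox [-11.4,-3.7,-5.7] .. [15.2,22.9,13.7]
B = cube([3.8, 5.8, 7.1]) → bbox [0,0,0] .. [3.8,5.8,7.1]
lo = A.lo+B.lo = [-11.4+0, -3.7+0, -5.7+0] = [-11.400,-3.700,-5.700]
hi = A.hi+B.hi = [15.2+3.8, 22.9+5.8, 13.7+7.1] = [19.000,28.700,20.800]
diag = √(30.4²+32.4²+26.5²) = √2676.17 = 51.732


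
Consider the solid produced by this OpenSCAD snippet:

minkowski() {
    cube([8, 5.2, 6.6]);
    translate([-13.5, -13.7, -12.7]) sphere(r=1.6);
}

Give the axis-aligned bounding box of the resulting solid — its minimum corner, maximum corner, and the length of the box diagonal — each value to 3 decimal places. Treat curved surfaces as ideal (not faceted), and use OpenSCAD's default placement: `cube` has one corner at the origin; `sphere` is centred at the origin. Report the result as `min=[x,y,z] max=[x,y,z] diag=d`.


A = translate([-13.5, -13.7, -12.7]) sphere(r=1.6) → bbox [-15.1,-15.3,-14.3] .. [-11.9,-12.1,-11.1]
B = cube([8, 5.2, 6.6]) → bbox [0,0,0] .. [8,5.2,6.6]
lo = A.lo+B.lo = [-15.1+0, -15.3+0, -14.3+0] = [-15.100,-15.300,-14.300]
hi = A.hi+B.hi = [-11.9+8, -12.1+5.2, -11.1+6.6] = [-3.900,-6.900,-4.500]
diag = √(11.2²+8.4²+9.8²) = √292.04 = 17.089

min=[-15.100,-15.300,-14.300] max=[-3.900,-6.900,-4.500] diag=17.089


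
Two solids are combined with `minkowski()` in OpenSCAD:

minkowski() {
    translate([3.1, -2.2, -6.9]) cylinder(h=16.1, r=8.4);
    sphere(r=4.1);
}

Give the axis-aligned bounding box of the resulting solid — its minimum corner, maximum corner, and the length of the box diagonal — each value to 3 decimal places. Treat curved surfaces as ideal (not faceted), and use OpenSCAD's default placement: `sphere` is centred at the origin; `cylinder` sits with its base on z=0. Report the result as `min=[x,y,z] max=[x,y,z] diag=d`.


min=[-9.400,-14.700,-11.000] max=[15.600,10.300,13.300] diag=42.901

A = translate([3.1, -2.2, -6.9]) cylinder(h=16.1, r=8.4) → bbox [-5.3,-10.6,-6.9] .. [11.5,6.2,9.2]
B = sphere(r=4.1) → bbox [-4.1,-4.1,-4.1] .. [4.1,4.1,4.1]
lo = A.lo+B.lo = [-5.3-4.1, -10.6-4.1, -6.9-4.1] = [-9.400,-14.700,-11.000]
hi = A.hi+B.hi = [11.5+4.1, 6.2+4.1, 9.2+4.1] = [15.600,10.300,13.300]
diag = √(25²+25²+24.3²) = √1840.49 = 42.901


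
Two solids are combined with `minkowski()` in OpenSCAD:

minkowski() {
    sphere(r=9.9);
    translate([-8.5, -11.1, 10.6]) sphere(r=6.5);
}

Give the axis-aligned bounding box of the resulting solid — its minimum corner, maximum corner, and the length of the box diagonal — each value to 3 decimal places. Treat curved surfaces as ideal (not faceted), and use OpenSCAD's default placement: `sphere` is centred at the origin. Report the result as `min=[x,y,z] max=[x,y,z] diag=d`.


min=[-24.900,-27.500,-5.800] max=[7.900,5.300,27.000] diag=56.811

A = translate([-8.5, -11.1, 10.6]) sphere(r=6.5) → bbox [-15,-17.6,4.1] .. [-2,-4.6,17.1]
B = sphere(r=9.9) → bbox [-9.9,-9.9,-9.9] .. [9.9,9.9,9.9]
lo = A.lo+B.lo = [-15-9.9, -17.6-9.9, 4.1-9.9] = [-24.900,-27.500,-5.800]
hi = A.hi+B.hi = [-2+9.9, -4.6+9.9, 17.1+9.9] = [7.900,5.300,27.000]
diag = √(32.8²+32.8²+32.8²) = √3227.52 = 56.811


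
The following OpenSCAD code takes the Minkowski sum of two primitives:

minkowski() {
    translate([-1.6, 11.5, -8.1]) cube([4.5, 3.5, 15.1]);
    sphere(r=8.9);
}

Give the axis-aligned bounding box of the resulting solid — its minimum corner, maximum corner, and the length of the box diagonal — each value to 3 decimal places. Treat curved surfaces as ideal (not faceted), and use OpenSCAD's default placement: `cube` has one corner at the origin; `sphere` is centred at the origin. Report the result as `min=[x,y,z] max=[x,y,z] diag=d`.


min=[-10.500,2.600,-17.000] max=[11.800,23.900,15.900] diag=45.093

A = translate([-1.6, 11.5, -8.1]) cube([4.5, 3.5, 15.1]) → bbox [-1.6,11.5,-8.1] .. [2.9,15,7]
B = sphere(r=8.9) → bbox [-8.9,-8.9,-8.9] .. [8.9,8.9,8.9]
lo = A.lo+B.lo = [-1.6-8.9, 11.5-8.9, -8.1-8.9] = [-10.500,2.600,-17.000]
hi = A.hi+B.hi = [2.9+8.9, 15+8.9, 7+8.9] = [11.800,23.900,15.900]
diag = √(22.3²+21.3²+32.9²) = √2033.39 = 45.093


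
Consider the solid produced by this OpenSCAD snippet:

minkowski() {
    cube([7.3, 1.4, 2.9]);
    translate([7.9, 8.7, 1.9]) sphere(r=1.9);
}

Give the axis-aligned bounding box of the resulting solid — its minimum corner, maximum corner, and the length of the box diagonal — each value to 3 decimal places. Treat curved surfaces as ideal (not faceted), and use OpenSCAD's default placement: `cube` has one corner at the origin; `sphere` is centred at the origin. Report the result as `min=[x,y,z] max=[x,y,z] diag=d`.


A = translate([7.9, 8.7, 1.9]) sphere(r=1.9) → bbox [6,6.8,0] .. [9.8,10.6,3.8]
B = cube([7.3, 1.4, 2.9]) → bbox [0,0,0] .. [7.3,1.4,2.9]
lo = A.lo+B.lo = [6+0, 6.8+0, 0+0] = [6.000,6.800,0.000]
hi = A.hi+B.hi = [9.8+7.3, 10.6+1.4, 3.8+2.9] = [17.100,12.000,6.700]
diag = √(11.1²+5.2²+6.7²) = √195.14 = 13.969

min=[6.000,6.800,0.000] max=[17.100,12.000,6.700] diag=13.969


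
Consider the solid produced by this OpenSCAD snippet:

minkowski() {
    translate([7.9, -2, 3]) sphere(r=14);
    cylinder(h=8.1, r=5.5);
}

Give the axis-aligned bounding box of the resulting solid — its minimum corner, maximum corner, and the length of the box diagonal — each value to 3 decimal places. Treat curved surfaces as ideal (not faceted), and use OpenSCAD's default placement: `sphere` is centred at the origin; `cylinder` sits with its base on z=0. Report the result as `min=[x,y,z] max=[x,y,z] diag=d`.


min=[-11.600,-21.500,-11.000] max=[27.400,17.500,25.100] diag=65.918

A = translate([7.9, -2, 3]) sphere(r=14) → bbox [-6.1,-16,-11] .. [21.9,12,17]
B = cylinder(h=8.1, r=5.5) → bbox [-5.5,-5.5,0] .. [5.5,5.5,8.1]
lo = A.lo+B.lo = [-6.1-5.5, -16-5.5, -11+0] = [-11.600,-21.500,-11.000]
hi = A.hi+B.hi = [21.9+5.5, 12+5.5, 17+8.1] = [27.400,17.500,25.100]
diag = √(39²+39²+36.1²) = √4345.21 = 65.918


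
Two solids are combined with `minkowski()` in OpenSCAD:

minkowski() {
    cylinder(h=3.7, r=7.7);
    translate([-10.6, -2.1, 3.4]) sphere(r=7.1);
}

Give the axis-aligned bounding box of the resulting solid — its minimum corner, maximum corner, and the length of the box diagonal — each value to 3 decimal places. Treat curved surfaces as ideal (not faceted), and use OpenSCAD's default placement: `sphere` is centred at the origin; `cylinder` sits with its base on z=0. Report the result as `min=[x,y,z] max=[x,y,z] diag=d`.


A = translate([-10.6, -2.1, 3.4]) sphere(r=7.1) → bbox [-17.7,-9.2,-3.7] .. [-3.5,5,10.5]
B = cylinder(h=3.7, r=7.7) → bbox [-7.7,-7.7,0] .. [7.7,7.7,3.7]
lo = A.lo+B.lo = [-17.7-7.7, -9.2-7.7, -3.7+0] = [-25.400,-16.900,-3.700]
hi = A.hi+B.hi = [-3.5+7.7, 5+7.7, 10.5+3.7] = [4.200,12.700,14.200]
diag = √(29.6²+29.6²+17.9²) = √2072.73 = 45.527

min=[-25.400,-16.900,-3.700] max=[4.200,12.700,14.200] diag=45.527


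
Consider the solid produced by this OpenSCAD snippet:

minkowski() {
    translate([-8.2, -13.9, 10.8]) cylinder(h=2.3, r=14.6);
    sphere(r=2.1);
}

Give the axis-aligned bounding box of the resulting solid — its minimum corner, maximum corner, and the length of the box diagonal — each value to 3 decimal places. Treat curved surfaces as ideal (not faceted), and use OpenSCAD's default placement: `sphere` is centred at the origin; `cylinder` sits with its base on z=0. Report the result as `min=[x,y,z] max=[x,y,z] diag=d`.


A = translate([-8.2, -13.9, 10.8]) cylinder(h=2.3, r=14.6) → bbox [-22.8,-28.5,10.8] .. [6.4,0.7,13.1]
B = sphere(r=2.1) → bbox [-2.1,-2.1,-2.1] .. [2.1,2.1,2.1]
lo = A.lo+B.lo = [-22.8-2.1, -28.5-2.1, 10.8-2.1] = [-24.900,-30.600,8.700]
hi = A.hi+B.hi = [6.4+2.1, 0.7+2.1, 13.1+2.1] = [8.500,2.800,15.200]
diag = √(33.4²+33.4²+6.5²) = √2273.37 = 47.680

min=[-24.900,-30.600,8.700] max=[8.500,2.800,15.200] diag=47.680


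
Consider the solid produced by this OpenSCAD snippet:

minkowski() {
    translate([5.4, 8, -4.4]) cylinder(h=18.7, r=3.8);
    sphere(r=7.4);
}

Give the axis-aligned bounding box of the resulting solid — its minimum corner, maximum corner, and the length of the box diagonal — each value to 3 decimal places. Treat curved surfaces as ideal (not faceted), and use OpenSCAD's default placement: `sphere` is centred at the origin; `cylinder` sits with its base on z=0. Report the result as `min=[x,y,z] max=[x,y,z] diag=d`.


min=[-5.800,-3.200,-11.800] max=[16.600,19.200,21.700] diag=46.106

A = translate([5.4, 8, -4.4]) cylinder(h=18.7, r=3.8) → bbox [1.6,4.2,-4.4] .. [9.2,11.8,14.3]
B = sphere(r=7.4) → bbox [-7.4,-7.4,-7.4] .. [7.4,7.4,7.4]
lo = A.lo+B.lo = [1.6-7.4, 4.2-7.4, -4.4-7.4] = [-5.800,-3.200,-11.800]
hi = A.hi+B.hi = [9.2+7.4, 11.8+7.4, 14.3+7.4] = [16.600,19.200,21.700]
diag = √(22.4²+22.4²+33.5²) = √2125.77 = 46.106
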